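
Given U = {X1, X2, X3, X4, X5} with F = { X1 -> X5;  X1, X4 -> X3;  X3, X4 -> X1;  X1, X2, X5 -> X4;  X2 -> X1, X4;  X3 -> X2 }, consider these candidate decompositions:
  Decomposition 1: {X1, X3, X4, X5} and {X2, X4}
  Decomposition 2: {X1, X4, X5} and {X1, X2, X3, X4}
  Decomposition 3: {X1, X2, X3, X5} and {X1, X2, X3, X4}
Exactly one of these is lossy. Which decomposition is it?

Decomposition 1

Decomposition 1: common = {X4}, closure = {X4} → lossy.
Decomposition 2: common = {X1, X4}, closure = {X1, X2, X3, X4, X5} → lossless.
Decomposition 3: common = {X1, X2, X3}, closure = {X1, X2, X3, X4, X5} → lossless.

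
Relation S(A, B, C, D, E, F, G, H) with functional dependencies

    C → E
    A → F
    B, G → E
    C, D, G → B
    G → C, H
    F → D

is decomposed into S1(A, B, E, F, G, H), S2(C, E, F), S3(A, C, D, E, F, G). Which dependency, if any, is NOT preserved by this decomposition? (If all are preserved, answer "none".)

Check C, D, G → B: no single fragment contains all of {B, C, D, G}, and the restricted closure of {C, D, G} across the fragments never reaches {B}.
C → E is preserved.
A → F is preserved.
B, G → E is preserved.
G → C, H is preserved.
F → D is preserved.

C, D, G → B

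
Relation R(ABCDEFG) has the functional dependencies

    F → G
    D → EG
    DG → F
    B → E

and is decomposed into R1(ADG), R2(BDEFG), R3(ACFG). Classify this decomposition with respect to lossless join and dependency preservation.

lossy but dependency-preserving

Lossless test (chase): Rows 1 and 2 agree on D; apply D→EG and equate their EG entries. Rows 1 and 2 agree on DG; apply DG→F and equate their F entries. No row becomes fully distinguished — the join is lossy.
Dependency preservation: every FD's attributes lie within a single fragment, so each can be enforced locally — preserved.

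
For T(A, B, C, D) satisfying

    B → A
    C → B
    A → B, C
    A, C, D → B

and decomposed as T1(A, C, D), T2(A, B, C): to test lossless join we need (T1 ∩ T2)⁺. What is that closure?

T1 ∩ T2 = {A, C}.
C → B applies, adding B
Closure: {A, B, C}.

A, B, C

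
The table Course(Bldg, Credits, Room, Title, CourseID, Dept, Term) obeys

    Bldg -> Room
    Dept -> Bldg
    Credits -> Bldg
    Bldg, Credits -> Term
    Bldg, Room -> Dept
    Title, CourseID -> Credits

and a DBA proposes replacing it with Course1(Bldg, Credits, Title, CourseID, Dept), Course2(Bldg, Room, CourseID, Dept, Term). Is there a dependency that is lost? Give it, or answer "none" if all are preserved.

Check Bldg, Credits → Term: no single fragment contains all of {Bldg, Credits, Term}, and the restricted closure of {Bldg, Credits} across the fragments never reaches {Term}.
Bldg → Room is preserved.
Dept → Bldg is preserved.
Credits → Bldg is preserved.
Bldg, Room → Dept is preserved.
Title, CourseID → Credits is preserved.

Bldg, Credits -> Term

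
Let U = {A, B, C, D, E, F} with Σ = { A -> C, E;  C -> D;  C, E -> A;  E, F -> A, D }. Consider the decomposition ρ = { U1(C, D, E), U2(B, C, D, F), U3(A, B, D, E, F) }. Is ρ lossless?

No

Chase test. Columns are A, B, C, D, E, F; row i has aⱼ where attribute j ∈ Ui, else bᵢⱼ.
Initial tableau (one row per fragment):
  row 1: b11 b12 a3 a4 a5 b16
  row 2: b21 a2 a3 a4 b25 a6
  row 3: a1 a2 b33 a4 a5 a6
No row becomes fully distinguished — the join is lossy.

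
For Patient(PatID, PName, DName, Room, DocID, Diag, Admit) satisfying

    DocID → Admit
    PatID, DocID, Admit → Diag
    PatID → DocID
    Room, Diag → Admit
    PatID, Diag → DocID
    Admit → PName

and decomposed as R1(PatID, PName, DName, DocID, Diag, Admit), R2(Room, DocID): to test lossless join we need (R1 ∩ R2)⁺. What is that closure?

PName, DocID, Admit

R1 ∩ R2 = {DocID}.
DocID → Admit applies, adding Admit
Admit → PName applies, adding PName
Closure: {PName, DocID, Admit}.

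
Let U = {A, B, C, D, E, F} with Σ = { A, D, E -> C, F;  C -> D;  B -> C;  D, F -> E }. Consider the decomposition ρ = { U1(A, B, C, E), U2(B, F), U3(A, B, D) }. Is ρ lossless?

Chase test. Columns are A, B, C, D, E, F; row i has aⱼ where attribute j ∈ Ui, else bᵢⱼ.
Initial tableau (one row per fragment):
  row 1: a1 a2 a3 b14 a5 b16
  row 2: b21 a2 b23 b24 b25 a6
  row 3: a1 a2 b33 a4 b35 b36
Rows 1 and 2 agree on B; apply B→C and equate their C entries.
Rows 1 and 3 agree on B; apply B→C and equate their C entries.
Rows 1 and 2 agree on C; apply C→D and equate their D entries.
Rows 1 and 3 agree on C; apply C→D and equate their D entries.
No row becomes fully distinguished — the join is lossy.

No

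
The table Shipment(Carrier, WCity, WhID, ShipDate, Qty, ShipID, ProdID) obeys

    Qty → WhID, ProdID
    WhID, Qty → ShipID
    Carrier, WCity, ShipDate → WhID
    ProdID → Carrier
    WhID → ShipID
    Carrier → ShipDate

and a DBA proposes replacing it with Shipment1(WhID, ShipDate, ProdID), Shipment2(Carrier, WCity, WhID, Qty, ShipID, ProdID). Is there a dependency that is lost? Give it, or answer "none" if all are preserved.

Carrier → ShipDate

Check Carrier → ShipDate: no single fragment contains all of {Carrier, ShipDate}, and the restricted closure of {Carrier} across the fragments never reaches {ShipDate}.
Qty → WhID, ProdID is preserved.
WhID, Qty → ShipID is preserved.
Carrier, WCity, ShipDate → WhID is preserved.
ProdID → Carrier is preserved.
WhID → ShipID is preserved.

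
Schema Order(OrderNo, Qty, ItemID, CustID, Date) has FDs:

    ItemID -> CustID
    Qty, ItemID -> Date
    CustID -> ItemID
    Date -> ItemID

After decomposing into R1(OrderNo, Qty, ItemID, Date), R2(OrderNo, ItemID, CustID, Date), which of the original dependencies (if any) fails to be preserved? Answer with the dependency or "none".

ItemID → CustID lies within R2.
Qty, ItemID → Date lies within R1.
CustID → ItemID lies within R2.
Date → ItemID lies within R1.
Every dependency is enforceable on the fragments, so the decomposition is dependency-preserving.

none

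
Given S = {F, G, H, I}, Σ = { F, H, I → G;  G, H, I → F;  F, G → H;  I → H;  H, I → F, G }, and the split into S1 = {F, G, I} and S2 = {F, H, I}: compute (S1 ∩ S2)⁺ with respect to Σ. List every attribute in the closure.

S1 ∩ S2 = {F, I}.
I → H applies, adding H
H, I → F, G applies, adding G
Closure: {F, G, H, I}.

F, G, H, I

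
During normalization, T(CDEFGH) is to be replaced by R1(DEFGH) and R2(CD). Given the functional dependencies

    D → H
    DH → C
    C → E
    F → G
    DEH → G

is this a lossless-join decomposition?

Common attributes: R1 ∩ R2 = {D}.
Closure of {D}: D → H applies, adding H; DH → C applies, adding C; C → E applies, adding E; DEH → G applies, adding G. So (D)⁺ = {CDEGH}.
This closure contains every attribute of R2, so R1 ∩ R2 → R2. The join is lossless.

Yes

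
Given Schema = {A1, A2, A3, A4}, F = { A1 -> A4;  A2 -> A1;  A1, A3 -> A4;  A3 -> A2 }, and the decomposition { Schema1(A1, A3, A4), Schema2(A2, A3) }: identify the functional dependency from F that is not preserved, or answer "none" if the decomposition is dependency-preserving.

A2 -> A1

Check A2 → A1: no single fragment contains all of {A1, A2}, and the restricted closure of {A2} across the fragments never reaches {A1}.
A1 → A4 is preserved.
A1, A3 → A4 is preserved.
A3 → A2 is preserved.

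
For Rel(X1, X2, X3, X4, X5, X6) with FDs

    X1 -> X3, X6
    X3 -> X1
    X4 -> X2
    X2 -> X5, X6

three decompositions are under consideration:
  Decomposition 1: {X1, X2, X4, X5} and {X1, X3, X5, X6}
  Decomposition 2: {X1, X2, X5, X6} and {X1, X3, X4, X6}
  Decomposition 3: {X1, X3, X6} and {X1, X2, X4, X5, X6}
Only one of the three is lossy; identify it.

Decomposition 1: common = {X1, X5}, closure = {X1, X3, X5, X6} → lossless.
Decomposition 2: common = {X1, X6}, closure = {X1, X3, X6} → lossy.
Decomposition 3: common = {X1, X6}, closure = {X1, X3, X6} → lossless.

Decomposition 2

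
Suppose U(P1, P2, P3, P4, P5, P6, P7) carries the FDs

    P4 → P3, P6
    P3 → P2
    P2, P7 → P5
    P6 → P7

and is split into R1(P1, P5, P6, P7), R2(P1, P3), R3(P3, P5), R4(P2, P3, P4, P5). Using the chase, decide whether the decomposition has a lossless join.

Chase test. Columns are P1, P2, P3, P4, P5, P6, P7; row i has aⱼ where attribute j ∈ Ri, else bᵢⱼ.
Initial tableau (one row per fragment):
  row 1: a1 b12 b13 b14 a5 a6 a7
  row 2: a1 b22 a3 b24 b25 b26 b27
  row 3: b31 b32 a3 b34 a5 b36 b37
  row 4: b41 a2 a3 a4 a5 b46 b47
Rows 2 and 3 agree on P3; apply P3→P2 and equate their P2 entries.
Rows 2 and 4 agree on P3; apply P3→P2 and equate their P2 entries.
No row becomes fully distinguished — the join is lossy.

No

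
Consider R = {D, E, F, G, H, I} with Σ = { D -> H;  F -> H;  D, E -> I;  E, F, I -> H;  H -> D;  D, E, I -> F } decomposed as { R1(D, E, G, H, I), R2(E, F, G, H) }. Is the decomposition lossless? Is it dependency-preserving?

Lossless test: (E, G, H)⁺ = {D, E, F, G, H, I}, which contains all of one fragment — lossless.
Dependency preservation: E, F, I → H; D, E, I → F are not contained in any single fragment, but the restricted closure of each left-hand side across the fragments still reaches the right-hand side; the remaining FDs each lie inside some fragment. All dependencies are preserved.

lossless and dependency-preserving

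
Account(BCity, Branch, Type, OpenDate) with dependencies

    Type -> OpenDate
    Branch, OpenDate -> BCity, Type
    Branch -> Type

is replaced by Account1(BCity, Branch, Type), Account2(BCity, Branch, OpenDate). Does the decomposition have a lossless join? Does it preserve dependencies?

lossless but not dependency-preserving

Lossless test: (BCity, Branch)⁺ = {BCity, Branch, Type, OpenDate}, which contains all of one fragment — lossless.
Dependency preservation: the restricted closure of {Type} across the fragments never reaches {OpenDate}, so Type → OpenDate cannot be enforced without a join — not preserved.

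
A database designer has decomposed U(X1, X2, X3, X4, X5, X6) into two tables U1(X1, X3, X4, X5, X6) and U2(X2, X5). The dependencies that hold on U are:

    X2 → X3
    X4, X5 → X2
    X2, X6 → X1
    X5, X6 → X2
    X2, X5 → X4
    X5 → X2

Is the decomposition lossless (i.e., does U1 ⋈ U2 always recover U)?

Common attributes: U1 ∩ U2 = {X5}.
Closure of {X5}: X5 → X2 applies, adding X2; X2 → X3 applies, adding X3; X2, X5 → X4 applies, adding X4. So (X5)⁺ = {X2, X3, X4, X5}.
This closure contains every attribute of U2, so U1 ∩ U2 → U2. The join is lossless.

Yes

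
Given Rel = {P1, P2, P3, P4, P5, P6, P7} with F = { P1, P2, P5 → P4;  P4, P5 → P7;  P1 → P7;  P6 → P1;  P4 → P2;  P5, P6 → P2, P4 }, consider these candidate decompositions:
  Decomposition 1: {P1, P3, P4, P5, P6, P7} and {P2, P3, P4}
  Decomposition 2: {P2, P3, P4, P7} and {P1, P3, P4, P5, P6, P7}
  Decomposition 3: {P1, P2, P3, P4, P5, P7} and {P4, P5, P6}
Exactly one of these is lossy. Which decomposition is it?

Decomposition 1: common = {P3, P4}, closure = {P2, P3, P4} → lossless.
Decomposition 2: common = {P3, P4, P7}, closure = {P2, P3, P4, P7} → lossless.
Decomposition 3: common = {P4, P5}, closure = {P2, P4, P5, P7} → lossy.

Decomposition 3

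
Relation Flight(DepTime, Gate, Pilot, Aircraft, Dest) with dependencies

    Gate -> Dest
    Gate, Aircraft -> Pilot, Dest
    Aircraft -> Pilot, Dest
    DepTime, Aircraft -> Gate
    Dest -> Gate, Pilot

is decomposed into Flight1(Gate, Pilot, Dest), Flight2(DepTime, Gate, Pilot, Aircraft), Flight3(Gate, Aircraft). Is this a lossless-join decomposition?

Chase test. Columns are DepTime, Gate, Pilot, Aircraft, Dest; row i has aⱼ where attribute j ∈ Flighti, else bᵢⱼ.
Initial tableau (one row per fragment):
  row 1: b11 a2 a3 b14 a5
  row 2: a1 a2 a3 a4 b25
  row 3: b31 a2 b33 a4 b35
Rows 1 and 2 agree on Gate; apply Gate→Dest and equate their Dest entries.
Rows 1 and 3 agree on Gate; apply Gate→Dest and equate their Dest entries.
Rows 2 and 3 agree on Gate, Aircraft; apply Gate, Aircraft→Pilot, Dest and equate their Pilot, Dest entries.
Row 2 is now all distinguished symbols — the join is lossless.

Yes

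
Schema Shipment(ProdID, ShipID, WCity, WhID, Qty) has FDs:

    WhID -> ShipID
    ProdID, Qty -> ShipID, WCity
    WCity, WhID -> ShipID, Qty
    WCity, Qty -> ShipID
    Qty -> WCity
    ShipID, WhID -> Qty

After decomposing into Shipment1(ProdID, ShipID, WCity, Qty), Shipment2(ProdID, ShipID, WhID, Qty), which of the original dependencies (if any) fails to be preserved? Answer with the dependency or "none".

WhID → ShipID lies within Shipment2.
ProdID, Qty → ShipID, WCity lies within Shipment1.
WCity, WhID → ShipID, Qty: restricted closure across fragments reaches ShipID, Qty.
WCity, Qty → ShipID lies within Shipment1.
Qty → WCity lies within Shipment1.
ShipID, WhID → Qty lies within Shipment2.
Every dependency is enforceable on the fragments, so the decomposition is dependency-preserving.

none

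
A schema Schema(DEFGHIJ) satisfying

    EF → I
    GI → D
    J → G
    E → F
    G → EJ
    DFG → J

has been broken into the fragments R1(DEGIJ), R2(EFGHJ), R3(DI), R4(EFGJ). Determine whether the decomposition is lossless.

Chase test. Columns are DEFGHIJ; row i has aⱼ where attribute j ∈ Ri, else bᵢⱼ.
Initial tableau (one row per fragment):
  row 1: a1 a2 b13 a4 b15 a6 a7
  row 2: b21 a2 a3 a4 a5 b26 a7
  row 3: a1 b32 b33 b34 b35 a6 b37
  row 4: b41 a2 a3 a4 b45 b46 a7
Rows 2 and 4 agree on EF; apply EF→I and equate their I entries.
Rows 2 and 4 agree on GI; apply GI→D and equate their D entries.
Rows 1 and 2 agree on E; apply E→F and equate their F entries.
Rows 1 and 2 agree on EF; apply EF→I and equate their I entries.
Rows 1 and 2 agree on GI; apply GI→D and equate their D entries.
Row 2 is now all distinguished symbols — the join is lossless.

Yes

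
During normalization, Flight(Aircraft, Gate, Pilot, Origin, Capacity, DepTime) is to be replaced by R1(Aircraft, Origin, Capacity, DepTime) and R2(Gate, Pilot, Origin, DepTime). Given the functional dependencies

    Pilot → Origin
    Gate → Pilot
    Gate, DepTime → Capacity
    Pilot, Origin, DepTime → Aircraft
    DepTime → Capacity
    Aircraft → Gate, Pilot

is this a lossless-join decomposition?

No

Common attributes: R1 ∩ R2 = {Origin, DepTime}.
Closure of {Origin, DepTime}: DepTime → Capacity applies, adding Capacity. So (Origin, DepTime)⁺ = {Origin, Capacity, DepTime}.
The closure contains neither all of R1 = {Aircraft, Origin, Capacity, DepTime} nor all of R2 = {Gate, Pilot, Origin, DepTime}, so the common attributes are not a superkey of either fragment. The join is lossy.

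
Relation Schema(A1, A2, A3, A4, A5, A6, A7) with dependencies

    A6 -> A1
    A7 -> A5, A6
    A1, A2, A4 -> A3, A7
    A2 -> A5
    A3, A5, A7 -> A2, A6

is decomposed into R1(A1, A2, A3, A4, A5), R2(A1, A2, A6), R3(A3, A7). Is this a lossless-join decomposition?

Chase test. Columns are A1, A2, A3, A4, A5, A6, A7; row i has aⱼ where attribute j ∈ Ri, else bᵢⱼ.
Initial tableau (one row per fragment):
  row 1: a1 a2 a3 a4 a5 b16 b17
  row 2: a1 a2 b23 b24 b25 a6 b27
  row 3: b31 b32 a3 b34 b35 b36 a7
Rows 1 and 2 agree on A2; apply A2→A5 and equate their A5 entries.
No row becomes fully distinguished — the join is lossy.

No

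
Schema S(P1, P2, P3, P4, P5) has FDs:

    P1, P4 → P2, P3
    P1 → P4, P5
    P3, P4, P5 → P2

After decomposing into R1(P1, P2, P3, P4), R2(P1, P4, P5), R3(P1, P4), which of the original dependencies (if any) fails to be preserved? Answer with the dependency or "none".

P3, P4, P5 → P2

Check P3, P4, P5 → P2: no single fragment contains all of {P2, P3, P4, P5}, and the restricted closure of {P3, P4, P5} across the fragments never reaches {P2}.
P1, P4 → P2, P3 is preserved.
P1 → P4, P5 is preserved.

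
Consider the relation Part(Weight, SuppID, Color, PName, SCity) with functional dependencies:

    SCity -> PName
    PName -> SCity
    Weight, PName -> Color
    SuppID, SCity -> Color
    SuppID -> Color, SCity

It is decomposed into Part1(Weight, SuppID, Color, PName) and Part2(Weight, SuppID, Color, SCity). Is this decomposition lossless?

Common attributes: Part1 ∩ Part2 = {Weight, SuppID, Color}.
Closure of {Weight, SuppID, Color}: SuppID → Color, SCity applies, adding SCity; SCity → PName applies, adding PName. So (Weight, SuppID, Color)⁺ = {Weight, SuppID, Color, PName, SCity}.
This closure contains every attribute of Part1, so Part1 ∩ Part2 → Part1. The join is lossless.

Yes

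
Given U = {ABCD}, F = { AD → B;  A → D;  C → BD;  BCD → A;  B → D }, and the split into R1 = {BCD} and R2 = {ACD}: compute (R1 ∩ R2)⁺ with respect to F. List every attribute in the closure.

R1 ∩ R2 = {CD}.
C → BD applies, adding B
BCD → A applies, adding A
Closure: {ABCD}.

ABCD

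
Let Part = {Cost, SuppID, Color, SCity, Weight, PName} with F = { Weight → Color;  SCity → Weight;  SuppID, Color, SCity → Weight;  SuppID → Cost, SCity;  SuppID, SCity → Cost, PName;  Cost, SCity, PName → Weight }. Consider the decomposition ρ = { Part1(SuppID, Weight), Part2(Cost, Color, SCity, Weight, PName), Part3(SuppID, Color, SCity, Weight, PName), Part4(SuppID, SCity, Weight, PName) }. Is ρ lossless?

Chase test. Columns are Cost, SuppID, Color, SCity, Weight, PName; row i has aⱼ where attribute j ∈ Parti, else bᵢⱼ.
Initial tableau (one row per fragment):
  row 1: b11 a2 b13 b14 a5 b16
  row 2: a1 b22 a3 a4 a5 a6
  row 3: b31 a2 a3 a4 a5 a6
  row 4: b41 a2 b43 a4 a5 a6
Rows 1 and 2 agree on Weight; apply Weight→Color and equate their Color entries.
Rows 1 and 4 agree on Weight; apply Weight→Color and equate their Color entries.
Rows 1 and 3 agree on SuppID; apply SuppID→Cost, SCity and equate their Cost, SCity entries.
Rows 1 and 4 agree on SuppID; apply SuppID→Cost, SCity and equate their Cost, SCity entries.
Rows 1 and 3 agree on SuppID, SCity; apply SuppID, SCity→Cost, PName and equate their Cost, PName entries.
No row becomes fully distinguished — the join is lossy.

No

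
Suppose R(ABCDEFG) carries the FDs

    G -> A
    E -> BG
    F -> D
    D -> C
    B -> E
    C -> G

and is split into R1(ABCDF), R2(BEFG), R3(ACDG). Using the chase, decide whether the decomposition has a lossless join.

Yes

Chase test. Columns are ABCDEFG; row i has aⱼ where attribute j ∈ Ri, else bᵢⱼ.
Initial tableau (one row per fragment):
  row 1: a1 a2 a3 a4 b15 a6 b17
  row 2: b21 a2 b23 b24 a5 a6 a7
  row 3: a1 b32 a3 a4 b35 b36 a7
Rows 2 and 3 agree on G; apply G→A and equate their A entries.
Rows 1 and 2 agree on F; apply F→D and equate their D entries.
Rows 1 and 2 agree on D; apply D→C and equate their C entries.
Rows 1 and 2 agree on B; apply B→E and equate their E entries.
Rows 1 and 2 agree on C; apply C→G and equate their G entries.
Row 1 is now all distinguished symbols — the join is lossless.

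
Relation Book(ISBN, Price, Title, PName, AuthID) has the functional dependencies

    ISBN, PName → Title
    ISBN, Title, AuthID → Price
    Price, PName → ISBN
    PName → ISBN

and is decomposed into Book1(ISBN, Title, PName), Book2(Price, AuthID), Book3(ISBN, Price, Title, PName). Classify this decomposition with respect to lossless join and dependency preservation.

lossy and not dependency-preserving

Lossless test (chase): applying each FD to every pair of rows produces no changes in the tableau, so no row becomes fully distinguished — the join is lossy.
Dependency preservation: the restricted closure of {ISBN, Title, AuthID} across the fragments never reaches {Price}, so ISBN, Title, AuthID → Price cannot be enforced without a join — not preserved.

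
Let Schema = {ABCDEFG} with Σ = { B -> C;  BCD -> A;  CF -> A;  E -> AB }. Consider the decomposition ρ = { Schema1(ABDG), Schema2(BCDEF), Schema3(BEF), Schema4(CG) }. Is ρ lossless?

No

Chase test. Columns are ABCDEFG; row i has aⱼ where attribute j ∈ Schemai, else bᵢⱼ.
Initial tableau (one row per fragment):
  row 1: a1 a2 b13 a4 b15 b16 a7
  row 2: b21 a2 a3 a4 a5 a6 b27
  row 3: b31 a2 b33 b34 a5 a6 b37
  row 4: b41 b42 a3 b44 b45 b46 a7
Rows 1 and 2 agree on B; apply B→C and equate their C entries.
Rows 1 and 3 agree on B; apply B→C and equate their C entries.
Rows 1 and 2 agree on BCD; apply BCD→A and equate their A entries.
Rows 2 and 3 agree on CF; apply CF→A and equate their A entries.
No row becomes fully distinguished — the join is lossy.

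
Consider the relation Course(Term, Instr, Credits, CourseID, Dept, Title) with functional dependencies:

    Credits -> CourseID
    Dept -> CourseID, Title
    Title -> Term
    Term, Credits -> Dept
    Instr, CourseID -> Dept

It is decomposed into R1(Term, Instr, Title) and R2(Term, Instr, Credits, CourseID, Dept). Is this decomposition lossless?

Common attributes: R1 ∩ R2 = {Term, Instr}.
No dependency enlarges {Term, Instr}, so (Term, Instr)⁺ = {Term, Instr}.
The closure contains neither all of R1 = {Term, Instr, Title} nor all of R2 = {Term, Instr, Credits, CourseID, Dept}, so the common attributes are not a superkey of either fragment. The join is lossy.

No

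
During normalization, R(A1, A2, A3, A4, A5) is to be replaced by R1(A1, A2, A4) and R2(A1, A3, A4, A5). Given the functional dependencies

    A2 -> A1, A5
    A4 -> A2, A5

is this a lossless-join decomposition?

Yes

Common attributes: R1 ∩ R2 = {A1, A4}.
Closure of {A1, A4}: A4 → A2, A5 applies, adding A2, A5. So (A1, A4)⁺ = {A1, A2, A4, A5}.
This closure contains every attribute of R1, so R1 ∩ R2 → R1. The join is lossless.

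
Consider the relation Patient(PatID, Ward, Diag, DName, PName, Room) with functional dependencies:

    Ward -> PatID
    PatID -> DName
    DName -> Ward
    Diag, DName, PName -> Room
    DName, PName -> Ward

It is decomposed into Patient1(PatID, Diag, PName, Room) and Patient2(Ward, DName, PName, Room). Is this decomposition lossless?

Common attributes: Patient1 ∩ Patient2 = {PName, Room}.
No dependency enlarges {PName, Room}, so (PName, Room)⁺ = {PName, Room}.
The closure contains neither all of Patient1 = {PatID, Diag, PName, Room} nor all of Patient2 = {Ward, DName, PName, Room}, so the common attributes are not a superkey of either fragment. The join is lossy.

No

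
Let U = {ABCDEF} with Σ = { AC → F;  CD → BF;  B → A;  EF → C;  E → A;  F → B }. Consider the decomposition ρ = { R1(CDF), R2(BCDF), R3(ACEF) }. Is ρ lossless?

No

Chase test. Columns are ABCDEF; row i has aⱼ where attribute j ∈ Ri, else bᵢⱼ.
Initial tableau (one row per fragment):
  row 1: b11 b12 a3 a4 b15 a6
  row 2: b21 a2 a3 a4 b25 a6
  row 3: a1 b32 a3 b34 a5 a6
Rows 1 and 2 agree on CD; apply CD→BF and equate their BF entries.
Rows 1 and 2 agree on B; apply B→A and equate their A entries.
Rows 1 and 3 agree on F; apply F→B and equate their B entries.
Rows 1 and 3 agree on B; apply B→A and equate their A entries.
No row becomes fully distinguished — the join is lossy.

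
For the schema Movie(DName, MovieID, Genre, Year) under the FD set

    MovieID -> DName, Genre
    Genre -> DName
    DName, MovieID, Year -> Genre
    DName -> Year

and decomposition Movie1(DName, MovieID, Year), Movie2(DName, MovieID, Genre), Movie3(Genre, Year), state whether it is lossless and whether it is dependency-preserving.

lossless and dependency-preserving

Lossless test (chase): Rows 1 and 2 agree on MovieID; apply MovieID→DName, Genre and equate their DName, Genre entries. Rows 1 and 3 agree on Genre; apply Genre→DName and equate their DName entries. Rows 1 and 2 agree on DName; apply DName→Year and equate their Year entries. Row 1 is now all distinguished symbols — the join is lossless.
Dependency preservation: DName, MovieID, Year → Genre is not contained in any single fragment, but the restricted closure of its left-hand side across the fragments still reaches the right-hand side; the remaining FDs each lie inside some fragment. All dependencies are preserved.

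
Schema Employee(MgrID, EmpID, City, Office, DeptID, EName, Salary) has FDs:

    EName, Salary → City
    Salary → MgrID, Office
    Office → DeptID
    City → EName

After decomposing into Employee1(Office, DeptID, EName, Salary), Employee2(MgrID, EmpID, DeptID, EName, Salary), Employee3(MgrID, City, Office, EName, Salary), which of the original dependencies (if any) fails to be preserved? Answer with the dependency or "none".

none

EName, Salary → City lies within Employee3.
Salary → MgrID, Office lies within Employee3.
Office → DeptID lies within Employee1.
City → EName lies within Employee3.
Every dependency is enforceable on the fragments, so the decomposition is dependency-preserving.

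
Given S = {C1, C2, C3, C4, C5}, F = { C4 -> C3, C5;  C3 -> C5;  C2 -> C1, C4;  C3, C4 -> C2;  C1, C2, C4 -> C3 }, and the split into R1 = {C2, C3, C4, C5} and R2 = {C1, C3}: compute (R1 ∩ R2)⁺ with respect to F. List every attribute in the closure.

R1 ∩ R2 = {C3}.
C3 → C5 applies, adding C5
Closure: {C3, C5}.

C3, C5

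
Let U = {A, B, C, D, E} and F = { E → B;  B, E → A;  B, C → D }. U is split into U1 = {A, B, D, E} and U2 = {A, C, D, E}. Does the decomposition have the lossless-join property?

Common attributes: U1 ∩ U2 = {A, D, E}.
Closure of {A, D, E}: E → B applies, adding B. So (A, D, E)⁺ = {A, B, D, E}.
This closure contains every attribute of U1, so U1 ∩ U2 → U1. The join is lossless.

Yes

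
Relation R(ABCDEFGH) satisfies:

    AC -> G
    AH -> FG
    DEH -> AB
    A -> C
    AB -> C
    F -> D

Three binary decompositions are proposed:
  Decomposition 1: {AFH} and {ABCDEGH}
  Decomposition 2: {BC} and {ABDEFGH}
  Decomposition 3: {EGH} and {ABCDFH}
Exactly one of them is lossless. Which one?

Decomposition 1: common = {AH}, closure = {ACDFGH} → lossless.
Decomposition 2: common = {B}, closure = {B} → lossy.
Decomposition 3: common = {H}, closure = {H} → lossy.

Decomposition 1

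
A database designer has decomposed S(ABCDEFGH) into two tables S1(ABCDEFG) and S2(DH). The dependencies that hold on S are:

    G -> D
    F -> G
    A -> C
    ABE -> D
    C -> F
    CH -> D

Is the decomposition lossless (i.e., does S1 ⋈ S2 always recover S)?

Common attributes: S1 ∩ S2 = {D}.
No dependency enlarges {D}, so (D)⁺ = {D}.
The closure contains neither all of S1 = {ABCDEFG} nor all of S2 = {DH}, so the common attributes are not a superkey of either fragment. The join is lossy.

No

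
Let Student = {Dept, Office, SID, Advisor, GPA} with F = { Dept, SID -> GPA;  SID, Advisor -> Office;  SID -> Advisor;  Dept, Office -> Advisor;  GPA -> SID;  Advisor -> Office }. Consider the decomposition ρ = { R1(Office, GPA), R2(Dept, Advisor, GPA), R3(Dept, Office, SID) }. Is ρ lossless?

No

Chase test. Columns are Dept, Office, SID, Advisor, GPA; row i has aⱼ where attribute j ∈ Ri, else bᵢⱼ.
Initial tableau (one row per fragment):
  row 1: b11 a2 b13 b14 a5
  row 2: a1 b22 b23 a4 a5
  row 3: a1 a2 a3 b34 b35
Rows 1 and 2 agree on GPA; apply GPA→SID and equate their SID entries.
Rows 1 and 2 agree on SID; apply SID→Advisor and equate their Advisor entries.
Rows 1 and 2 agree on Advisor; apply Advisor→Office and equate their Office entries.
Rows 2 and 3 agree on Dept, Office; apply Dept, Office→Advisor and equate their Advisor entries.
No row becomes fully distinguished — the join is lossy.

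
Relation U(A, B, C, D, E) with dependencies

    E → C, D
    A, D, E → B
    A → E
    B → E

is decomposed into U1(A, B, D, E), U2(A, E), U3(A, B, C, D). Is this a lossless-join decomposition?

Yes

Chase test. Columns are A, B, C, D, E; row i has aⱼ where attribute j ∈ Ui, else bᵢⱼ.
Initial tableau (one row per fragment):
  row 1: a1 a2 b13 a4 a5
  row 2: a1 b22 b23 b24 a5
  row 3: a1 a2 a3 a4 b35
Rows 1 and 2 agree on E; apply E→C, D and equate their C, D entries.
Rows 1 and 2 agree on A, D, E; apply A, D, E→B and equate their B entries.
Rows 1 and 3 agree on A; apply A→E and equate their E entries.
Rows 1 and 3 agree on E; apply E→C, D and equate their C, D entries.
Row 1 is now all distinguished symbols — the join is lossless.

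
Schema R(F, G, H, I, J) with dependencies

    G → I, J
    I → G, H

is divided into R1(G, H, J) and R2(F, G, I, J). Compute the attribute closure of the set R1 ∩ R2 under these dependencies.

R1 ∩ R2 = {G, J}.
G → I, J applies, adding I
I → G, H applies, adding H
Closure: {G, H, I, J}.

G, H, I, J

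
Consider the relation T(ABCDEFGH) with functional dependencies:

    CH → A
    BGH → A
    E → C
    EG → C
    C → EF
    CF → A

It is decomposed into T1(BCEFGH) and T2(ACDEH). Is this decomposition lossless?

No

Common attributes: T1 ∩ T2 = {CEH}.
Closure of {CEH}: CH → A applies, adding A; C → EF applies, adding F. So (CEH)⁺ = {ACEFH}.
The closure contains neither all of T1 = {BCEFGH} nor all of T2 = {ACDEH}, so the common attributes are not a superkey of either fragment. The join is lossy.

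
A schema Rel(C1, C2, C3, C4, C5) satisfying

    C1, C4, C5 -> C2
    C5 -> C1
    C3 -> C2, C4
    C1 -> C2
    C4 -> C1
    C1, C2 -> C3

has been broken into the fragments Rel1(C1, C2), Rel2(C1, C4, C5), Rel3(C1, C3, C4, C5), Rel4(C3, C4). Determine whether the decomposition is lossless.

Yes

Chase test. Columns are C1, C2, C3, C4, C5; row i has aⱼ where attribute j ∈ Reli, else bᵢⱼ.
Initial tableau (one row per fragment):
  row 1: a1 a2 b13 b14 b15
  row 2: a1 b22 b23 a4 a5
  row 3: a1 b32 a3 a4 a5
  row 4: b41 b42 a3 a4 b45
Rows 2 and 3 agree on C1, C4, C5; apply C1, C4, C5→C2 and equate their C2 entries.
Rows 3 and 4 agree on C3; apply C3→C2, C4 and equate their C2, C4 entries.
Rows 1 and 2 agree on C1; apply C1→C2 and equate their C2 entries.
Rows 2 and 4 agree on C4; apply C4→C1 and equate their C1 entries.
Rows 1 and 2 agree on C1, C2; apply C1, C2→C3 and equate their C3 entries.
Rows 1 and 3 agree on C1, C2; apply C1, C2→C3 and equate their C3 entries.
Rows 1 and 2 agree on C3; apply C3→C2, C4 and equate their C2, C4 entries.
Row 2 is now all distinguished symbols — the join is lossless.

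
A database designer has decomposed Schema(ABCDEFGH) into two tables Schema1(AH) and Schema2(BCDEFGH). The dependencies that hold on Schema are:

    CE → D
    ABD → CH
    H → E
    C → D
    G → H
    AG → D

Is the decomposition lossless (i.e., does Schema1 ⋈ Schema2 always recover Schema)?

No

Common attributes: Schema1 ∩ Schema2 = {H}.
Closure of {H}: H → E applies, adding E. So (H)⁺ = {EH}.
The closure contains neither all of Schema1 = {AH} nor all of Schema2 = {BCDEFGH}, so the common attributes are not a superkey of either fragment. The join is lossy.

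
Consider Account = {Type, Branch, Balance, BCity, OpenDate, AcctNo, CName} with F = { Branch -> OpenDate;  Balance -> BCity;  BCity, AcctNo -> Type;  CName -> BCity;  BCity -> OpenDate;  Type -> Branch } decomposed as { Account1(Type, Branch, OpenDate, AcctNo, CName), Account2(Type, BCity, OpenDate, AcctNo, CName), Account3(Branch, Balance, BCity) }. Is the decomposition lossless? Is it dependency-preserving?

lossy but dependency-preserving

Lossless test (chase): Rows 1 and 3 agree on Branch; apply Branch→OpenDate and equate their OpenDate entries. Rows 1 and 2 agree on CName; apply CName→BCity and equate their BCity entries. Rows 1 and 2 agree on Type; apply Type→Branch and equate their Branch entries. No row becomes fully distinguished — the join is lossy.
Dependency preservation: every FD's attributes lie within a single fragment, so each can be enforced locally — preserved.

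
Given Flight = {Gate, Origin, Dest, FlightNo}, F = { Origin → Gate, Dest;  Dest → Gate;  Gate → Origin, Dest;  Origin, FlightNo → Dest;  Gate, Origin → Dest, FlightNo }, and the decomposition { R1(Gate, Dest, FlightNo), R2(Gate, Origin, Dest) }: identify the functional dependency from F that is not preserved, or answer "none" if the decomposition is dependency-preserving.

Origin → Gate, Dest lies within R2.
Dest → Gate lies within R1.
Gate → Origin, Dest lies within R2.
Origin, FlightNo → Dest: restricted closure across fragments reaches Dest.
Gate, Origin → Dest, FlightNo: restricted closure across fragments reaches Dest, FlightNo.
Every dependency is enforceable on the fragments, so the decomposition is dependency-preserving.

none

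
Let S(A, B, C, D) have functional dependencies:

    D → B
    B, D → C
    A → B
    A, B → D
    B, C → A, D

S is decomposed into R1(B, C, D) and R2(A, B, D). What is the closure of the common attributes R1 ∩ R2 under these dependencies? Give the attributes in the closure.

A, B, C, D

R1 ∩ R2 = {B, D}.
B, D → C applies, adding C
B, C → A, D applies, adding A
Closure: {A, B, C, D}.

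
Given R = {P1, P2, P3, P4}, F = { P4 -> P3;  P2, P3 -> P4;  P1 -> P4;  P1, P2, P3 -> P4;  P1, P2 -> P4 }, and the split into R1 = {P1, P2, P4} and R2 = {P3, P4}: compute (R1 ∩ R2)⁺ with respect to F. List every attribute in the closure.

P3, P4

R1 ∩ R2 = {P4}.
P4 → P3 applies, adding P3
Closure: {P3, P4}.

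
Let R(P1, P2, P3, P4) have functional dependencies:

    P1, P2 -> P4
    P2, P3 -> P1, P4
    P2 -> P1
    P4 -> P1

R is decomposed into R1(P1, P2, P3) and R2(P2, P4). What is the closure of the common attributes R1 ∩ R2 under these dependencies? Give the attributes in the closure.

P1, P2, P4

R1 ∩ R2 = {P2}.
P2 → P1 applies, adding P1
P1, P2 → P4 applies, adding P4
Closure: {P1, P2, P4}.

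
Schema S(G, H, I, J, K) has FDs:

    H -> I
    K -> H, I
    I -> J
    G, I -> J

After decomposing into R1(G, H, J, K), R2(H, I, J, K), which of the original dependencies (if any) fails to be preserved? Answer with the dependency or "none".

H → I lies within R2.
K → H, I lies within R2.
I → J lies within R2.
G, I → J: restricted closure across fragments reaches J.
Every dependency is enforceable on the fragments, so the decomposition is dependency-preserving.

none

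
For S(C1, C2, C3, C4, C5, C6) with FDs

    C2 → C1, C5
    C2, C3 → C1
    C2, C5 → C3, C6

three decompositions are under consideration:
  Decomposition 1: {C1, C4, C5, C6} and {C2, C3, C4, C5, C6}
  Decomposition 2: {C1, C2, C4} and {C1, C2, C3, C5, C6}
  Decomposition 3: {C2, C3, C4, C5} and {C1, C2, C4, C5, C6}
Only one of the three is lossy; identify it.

Decomposition 1: common = {C4, C5, C6}, closure = {C4, C5, C6} → lossy.
Decomposition 2: common = {C1, C2}, closure = {C1, C2, C3, C5, C6} → lossless.
Decomposition 3: common = {C2, C4, C5}, closure = {C1, C2, C3, C4, C5, C6} → lossless.

Decomposition 1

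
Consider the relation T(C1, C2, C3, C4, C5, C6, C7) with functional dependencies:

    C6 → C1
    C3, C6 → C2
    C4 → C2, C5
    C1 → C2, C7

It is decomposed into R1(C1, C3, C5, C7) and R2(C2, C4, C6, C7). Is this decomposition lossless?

Common attributes: R1 ∩ R2 = {C7}.
No dependency enlarges {C7}, so (C7)⁺ = {C7}.
The closure contains neither all of R1 = {C1, C3, C5, C7} nor all of R2 = {C2, C4, C6, C7}, so the common attributes are not a superkey of either fragment. The join is lossy.

No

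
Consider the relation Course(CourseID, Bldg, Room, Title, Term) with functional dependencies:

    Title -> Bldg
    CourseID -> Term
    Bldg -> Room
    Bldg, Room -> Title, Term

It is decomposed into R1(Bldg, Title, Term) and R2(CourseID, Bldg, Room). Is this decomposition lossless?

Common attributes: R1 ∩ R2 = {Bldg}.
Closure of {Bldg}: Bldg → Room applies, adding Room; Bldg, Room → Title, Term applies, adding Title, Term. So (Bldg)⁺ = {Bldg, Room, Title, Term}.
This closure contains every attribute of R1, so R1 ∩ R2 → R1. The join is lossless.

Yes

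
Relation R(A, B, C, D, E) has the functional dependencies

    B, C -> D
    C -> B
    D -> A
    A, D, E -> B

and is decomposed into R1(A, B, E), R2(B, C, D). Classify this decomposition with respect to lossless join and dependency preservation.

lossy and not dependency-preserving

Lossless test: (B)⁺ = {B}, which is a superkey of neither fragment — lossy.
Dependency preservation: the restricted closure of {D} across the fragments never reaches {A}, so D → A cannot be enforced without a join — not preserved.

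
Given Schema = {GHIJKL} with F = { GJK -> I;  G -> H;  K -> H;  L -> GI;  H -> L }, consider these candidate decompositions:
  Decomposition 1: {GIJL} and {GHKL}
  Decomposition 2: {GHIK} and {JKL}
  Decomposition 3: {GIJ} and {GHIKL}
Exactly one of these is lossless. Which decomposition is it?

Decomposition 1: common = {GL}, closure = {GHIL} → lossy.
Decomposition 2: common = {K}, closure = {GHIKL} → lossless.
Decomposition 3: common = {GI}, closure = {GHIL} → lossy.

Decomposition 2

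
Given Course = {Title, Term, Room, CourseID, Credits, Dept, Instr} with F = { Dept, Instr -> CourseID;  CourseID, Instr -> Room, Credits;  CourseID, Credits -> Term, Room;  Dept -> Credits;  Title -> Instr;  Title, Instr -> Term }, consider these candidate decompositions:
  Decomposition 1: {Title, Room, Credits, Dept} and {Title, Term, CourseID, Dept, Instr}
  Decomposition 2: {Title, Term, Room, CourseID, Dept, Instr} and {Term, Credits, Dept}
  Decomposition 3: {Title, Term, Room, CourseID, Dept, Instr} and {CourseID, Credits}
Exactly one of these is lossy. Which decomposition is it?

Decomposition 3

Decomposition 1: common = {Title, Dept}, closure = {Title, Term, Room, CourseID, Credits, Dept, Instr} → lossless.
Decomposition 2: common = {Term, Dept}, closure = {Term, Credits, Dept} → lossless.
Decomposition 3: common = {CourseID}, closure = {CourseID} → lossy.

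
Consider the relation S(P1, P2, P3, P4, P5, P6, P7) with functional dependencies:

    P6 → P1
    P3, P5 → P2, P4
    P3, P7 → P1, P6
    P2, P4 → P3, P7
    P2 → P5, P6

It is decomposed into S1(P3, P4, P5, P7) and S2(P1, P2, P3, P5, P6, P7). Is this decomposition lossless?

Yes

Common attributes: S1 ∩ S2 = {P3, P5, P7}.
Closure of {P3, P5, P7}: P3, P5 → P2, P4 applies, adding P2, P4; P3, P7 → P1, P6 applies, adding P1, P6. So (P3, P5, P7)⁺ = {P1, P2, P3, P4, P5, P6, P7}.
This closure contains every attribute of S1, so S1 ∩ S2 → S1. The join is lossless.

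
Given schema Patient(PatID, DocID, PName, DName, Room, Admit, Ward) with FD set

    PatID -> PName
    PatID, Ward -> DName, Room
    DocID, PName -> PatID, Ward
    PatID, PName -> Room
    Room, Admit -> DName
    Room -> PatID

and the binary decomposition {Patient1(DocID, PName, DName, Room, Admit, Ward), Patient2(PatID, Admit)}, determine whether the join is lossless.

No

Common attributes: Patient1 ∩ Patient2 = {Admit}.
No dependency enlarges {Admit}, so (Admit)⁺ = {Admit}.
The closure contains neither all of Patient1 = {DocID, PName, DName, Room, Admit, Ward} nor all of Patient2 = {PatID, Admit}, so the common attributes are not a superkey of either fragment. The join is lossy.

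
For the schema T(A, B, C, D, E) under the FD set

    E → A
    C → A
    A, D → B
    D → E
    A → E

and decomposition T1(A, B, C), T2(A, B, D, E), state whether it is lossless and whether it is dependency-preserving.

Lossless test: (A, B)⁺ = {A, B, E}, which is a superkey of neither fragment — lossy.
Dependency preservation: every FD's attributes lie within a single fragment, so each can be enforced locally — preserved.

lossy but dependency-preserving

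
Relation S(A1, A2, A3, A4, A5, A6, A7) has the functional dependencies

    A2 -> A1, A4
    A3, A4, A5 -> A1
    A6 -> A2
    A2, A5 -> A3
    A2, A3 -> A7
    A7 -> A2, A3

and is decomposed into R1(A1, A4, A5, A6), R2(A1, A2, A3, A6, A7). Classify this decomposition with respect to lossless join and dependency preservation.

lossy and not dependency-preserving

Lossless test: (A1, A6)⁺ = {A1, A2, A4, A6}, which is a superkey of neither fragment — lossy.
Dependency preservation: the restricted closure of {A2} across the fragments never reaches {A1, A4}, so A2 → A1, A4 cannot be enforced without a join — not preserved.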